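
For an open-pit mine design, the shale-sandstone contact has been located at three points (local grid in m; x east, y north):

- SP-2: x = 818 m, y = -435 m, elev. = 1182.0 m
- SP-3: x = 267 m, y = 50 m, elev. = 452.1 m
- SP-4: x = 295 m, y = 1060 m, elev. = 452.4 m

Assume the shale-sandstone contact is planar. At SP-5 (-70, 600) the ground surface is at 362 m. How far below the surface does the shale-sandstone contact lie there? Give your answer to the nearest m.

Two edge vectors: SP-2→SP-3 = (-551, 485, -729.9), SP-2→SP-4 = (-523, 1495, -729.6).
Normal n = (SP-2→SP-3) × (SP-2→SP-4) = (737344.5, -20271.9, -570090).
So ∂z/∂x = −n_x/n_z = 1.29338 and ∂z/∂y = −n_y/n_z = −0.03556.
Intercept c from SP-2: 1182 − 1057.99 − 15.47 = 108.54.
At (-70, 600): z_contact = −90.5 − 21.3 + 108.54 = -3.3 m.
Depth below ground = 362 − (-3.3) = 365 m.

365 m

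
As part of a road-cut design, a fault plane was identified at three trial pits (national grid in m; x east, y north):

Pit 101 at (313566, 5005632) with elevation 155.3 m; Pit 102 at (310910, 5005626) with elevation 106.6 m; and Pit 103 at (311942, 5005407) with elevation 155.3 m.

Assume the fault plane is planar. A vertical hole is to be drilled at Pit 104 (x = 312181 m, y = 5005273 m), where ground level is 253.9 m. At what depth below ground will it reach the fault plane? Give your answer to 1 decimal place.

Let the plane be z = a·x + b·y + c.
Pit 102−Pit 101: −2656a − 6b = −48.7;  Pit 103−Pit 101: −1624a − 225b = 0.
Solving gives a = 0.018639769, b = −0.134537710.
Then c = 155.3 − a·313566 − b·5005632 = 667756.77.
At (312181, 5005273): z_contact = 5818.98 − 673397.97 + 667756.77 = 177.78 m.
Depth below ground = 253.9 − 177.78 = 76.1 m.

76.1 m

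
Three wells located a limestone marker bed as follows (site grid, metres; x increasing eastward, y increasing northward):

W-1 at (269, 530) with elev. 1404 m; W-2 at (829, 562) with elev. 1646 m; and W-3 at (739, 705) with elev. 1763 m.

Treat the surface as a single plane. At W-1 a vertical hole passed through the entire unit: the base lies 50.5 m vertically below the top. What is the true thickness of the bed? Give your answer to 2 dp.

33.70 m

Let the plane be z = a·x + b·y + c.
W-2−W-1: 560a + 32b = 242;  W-3−W-1: 470a + 175b = 359.
Solving gives a = 0.37201, b = 1.05231.
|∇z| = √(a²+b²) = 1.11614, so dip δ = arctan(1.11614) = 48.14°.
True thickness = vertical thickness × cos δ = 50.5 × cos 48.14° = 33.70 m.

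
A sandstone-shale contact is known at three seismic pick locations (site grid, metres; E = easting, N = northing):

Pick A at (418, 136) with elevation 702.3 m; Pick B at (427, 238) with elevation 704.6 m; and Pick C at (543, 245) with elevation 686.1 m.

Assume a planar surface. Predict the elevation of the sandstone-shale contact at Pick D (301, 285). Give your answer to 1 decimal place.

726.7 m

Let the plane be z = a·E + b·N + c.
Pick B−Pick A: 9a + 102b = 2.3;  Pick C−Pick A: 125a + 109b = −16.2.
Solving gives a = −0.16170, b = 0.03682.
Then c = 702.3 − a·418 − b·136 = 764.89.
At (301, 285): z = −48.7 + 10.5 + 764.89 = 726.7 m.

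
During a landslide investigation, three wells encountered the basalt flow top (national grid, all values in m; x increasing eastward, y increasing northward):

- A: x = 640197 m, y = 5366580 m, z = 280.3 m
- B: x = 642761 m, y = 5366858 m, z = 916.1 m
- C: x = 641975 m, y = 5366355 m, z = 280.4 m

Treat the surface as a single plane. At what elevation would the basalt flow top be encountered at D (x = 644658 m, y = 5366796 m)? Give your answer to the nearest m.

Let the plane be z = a·x + b·y + c.
B−A: 2564a + 278b = 635.8;  C−A: 1778a − 225b = 0.1.
Solving gives a = 0.13357444, b = 1.05509044.
Then c = 280.3 − a·640197 − b·5366580 = −5747460.92.
At (644658, 5366796): z = 86109.8 + 5662455.2 − 5747460.92 = 1104.1 m.

1104 m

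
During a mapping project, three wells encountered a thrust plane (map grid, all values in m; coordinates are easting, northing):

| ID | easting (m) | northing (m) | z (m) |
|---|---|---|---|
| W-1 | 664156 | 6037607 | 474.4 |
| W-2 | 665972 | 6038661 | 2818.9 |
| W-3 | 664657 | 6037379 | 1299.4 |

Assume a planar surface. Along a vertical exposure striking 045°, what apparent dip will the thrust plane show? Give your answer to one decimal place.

Two edge vectors: W-1→W-2 = (1816, 1054, 2344.5), W-1→W-3 = (501, -228, 825).
Normal n = (W-1→W-2) × (W-1→W-3) = (1404096, -323605.5, -942102).
So ∂z/∂easting = −n_x/n_z = 1.49039 and ∂z/∂northing = −n_y/n_z = −0.34349.
Unit vector along 045° is (sin 45°, cos 45°) = (0.7071, 0.7071).
Slope in that direction = a·(0.7071) + b·(0.7071) = 0.81098.
Apparent dip = arctan|0.81098| = 39.0° (true dip is 56.8°, so apparent ≤ true as expected).

39.0°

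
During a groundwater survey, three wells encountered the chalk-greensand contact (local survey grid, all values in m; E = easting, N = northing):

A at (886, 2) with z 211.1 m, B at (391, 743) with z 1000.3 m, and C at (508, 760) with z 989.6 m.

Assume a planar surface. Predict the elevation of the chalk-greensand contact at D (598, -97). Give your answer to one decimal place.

185.1 m

Let the plane be z = a·E + b·N + c.
B−A: −495a + 741b = 789.2;  C−A: −378a + 758b = 778.5.
Solving gives a = −0.22442, b = 0.91513.
Then c = 211.1 − a·886 − b·2 = 408.11.
At (598, -97): z = −134.2 − 88.8 + 408.11 = 185.1 m.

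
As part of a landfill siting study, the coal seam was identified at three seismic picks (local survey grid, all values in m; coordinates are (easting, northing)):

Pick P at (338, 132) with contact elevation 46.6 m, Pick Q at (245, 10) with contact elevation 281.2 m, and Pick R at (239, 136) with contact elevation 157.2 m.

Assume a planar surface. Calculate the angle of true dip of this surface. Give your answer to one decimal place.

57.3°

Let the plane be z = a·E + b·N + c.
Pick Q−Pick P: −93a − 122b = 234.6;  Pick R−Pick P: −99a + 4b = 110.6.
Solving gives a = −1.15916, b = −1.03933.
Gradient magnitude |∇z| = √(a² + b²) = √(1.34366 + 1.08020) = 1.55688.
True dip = arctan(1.55688) = 57.3°, dipping toward NE (azimuth ≈ 048°).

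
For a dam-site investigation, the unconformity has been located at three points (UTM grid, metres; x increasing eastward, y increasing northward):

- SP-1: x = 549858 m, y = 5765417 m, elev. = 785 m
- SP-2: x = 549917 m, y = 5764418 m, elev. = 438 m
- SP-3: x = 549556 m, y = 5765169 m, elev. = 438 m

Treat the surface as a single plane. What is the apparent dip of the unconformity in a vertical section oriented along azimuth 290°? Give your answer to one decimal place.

32.6°

Let the plane be z = a·x + b·y + c.
SP-2−SP-1: 59a − 999b = −347;  SP-3−SP-1: −302a − 248b = −347.
Solving gives a = 0.82381, b = 0.39600.
Unit vector along 290° is (sin 290°, cos 290°) = (-0.9397, 0.3420).
Slope in that direction = a·(-0.9397) + b·(0.3420) = −0.63869.
Apparent dip = arctan|0.63869| = 32.6° (true dip is 42.4°, so apparent ≤ true as expected).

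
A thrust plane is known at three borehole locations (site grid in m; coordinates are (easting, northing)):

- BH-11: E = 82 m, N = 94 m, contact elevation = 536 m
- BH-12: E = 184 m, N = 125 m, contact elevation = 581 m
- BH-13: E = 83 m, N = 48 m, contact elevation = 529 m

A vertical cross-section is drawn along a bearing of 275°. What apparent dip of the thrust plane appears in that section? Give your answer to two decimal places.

Let the plane be z = a·E + b·N + c.
BH-12−BH-11: 102a + 31b = 45;  BH-13−BH-11: 1a − 46b = −7.
Solving gives a = 0.39234, b = 0.16070.
Unit vector along 275° is (sin 275°, cos 275°) = (-0.9962, 0.0872).
Slope in that direction = a·(-0.9962) + b·(0.0872) = −0.37684.
Apparent dip = arctan|0.37684| = 20.65° (true dip is 23.0°, so apparent ≤ true as expected).

20.65°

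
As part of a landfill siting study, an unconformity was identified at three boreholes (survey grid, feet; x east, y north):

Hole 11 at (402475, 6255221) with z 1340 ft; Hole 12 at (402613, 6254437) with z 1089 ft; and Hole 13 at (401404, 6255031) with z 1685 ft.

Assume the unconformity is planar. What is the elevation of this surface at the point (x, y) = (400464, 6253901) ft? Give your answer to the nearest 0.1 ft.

Let the plane be z = a·x + b·y + c.
Hole 12−Hole 11: 138a − 784b = −251;  Hole 13−Hole 11: −1071a − 190b = 345.
Solving gives a = −0.367451067, b = 0.255474174.
Then c = 1340 − a·402475 − b·6255221 = −1448817.55.
At (400464, 6253901): z = −147150.9 + 1597710.2 − 1448817.55 = 1741.7 ft.

1741.7 ft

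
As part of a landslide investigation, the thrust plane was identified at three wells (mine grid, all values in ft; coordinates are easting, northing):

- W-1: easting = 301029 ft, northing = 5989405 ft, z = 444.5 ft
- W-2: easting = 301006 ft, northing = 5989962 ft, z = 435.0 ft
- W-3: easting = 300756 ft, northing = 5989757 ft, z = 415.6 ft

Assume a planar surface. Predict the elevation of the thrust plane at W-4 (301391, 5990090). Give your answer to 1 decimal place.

Two edge vectors: W-1→W-2 = (-23, 557, -9.5), W-1→W-3 = (-273, 352, -28.9).
Normal n = (W-1→W-2) × (W-1→W-3) = (-12753.3, 1928.8, 143965).
So ∂z/∂easting = −n_x/n_z = 0.088586115 and ∂z/∂northing = −n_y/n_z = −0.013397701.
Intercept c from W-1: 444.5 − 26666.99 + 80244.26 = 54021.77.
At (301391, 5990090): z = 26699.1 − 80253.4 + 54021.77 = 467.4 ft.

467.4 ft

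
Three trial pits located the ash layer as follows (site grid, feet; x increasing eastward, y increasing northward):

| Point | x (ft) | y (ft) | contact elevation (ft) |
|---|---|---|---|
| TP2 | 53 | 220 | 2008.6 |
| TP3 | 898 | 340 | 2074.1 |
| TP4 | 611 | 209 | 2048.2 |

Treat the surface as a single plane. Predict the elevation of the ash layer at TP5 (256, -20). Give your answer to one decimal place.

Let the plane be z = a·x + b·y + c.
TP3−TP2: 845a + 120b = 65.5;  TP4−TP2: 558a − 11b = 39.6.
Solving gives a = 0.07177, b = 0.04048.
Then c = 2008.6 − a·53 − b·220 = 1995.89.
At (256, -20): z = 18.4 − 0.8 + 1995.89 = 2013.5 ft.

2013.5 ft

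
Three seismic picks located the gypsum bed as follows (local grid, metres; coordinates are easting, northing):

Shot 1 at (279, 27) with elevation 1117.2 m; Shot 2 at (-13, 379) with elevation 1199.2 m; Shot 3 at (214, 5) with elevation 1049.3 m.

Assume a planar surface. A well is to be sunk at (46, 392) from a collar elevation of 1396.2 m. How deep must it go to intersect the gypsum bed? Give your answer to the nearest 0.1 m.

Two edge vectors: Shot 1→Shot 2 = (-292, 352, 82), Shot 1→Shot 3 = (-65, -22, -67.9).
Normal n = (Shot 1→Shot 2) × (Shot 1→Shot 3) = (-22096.8, -25156.8, 29304).
So ∂z/∂easting = −n_x/n_z = 0.75405 and ∂z/∂northing = −n_y/n_z = 0.85848.
Intercept c from Shot 1: 1117.2 − 210.38 − 23.18 = 883.64.
At (46, 392): z_contact = 34.69 + 336.52 + 883.64 = 1254.85 m.
Depth below ground = 1396.2 − 1254.85 = 141.4 m.

141.4 m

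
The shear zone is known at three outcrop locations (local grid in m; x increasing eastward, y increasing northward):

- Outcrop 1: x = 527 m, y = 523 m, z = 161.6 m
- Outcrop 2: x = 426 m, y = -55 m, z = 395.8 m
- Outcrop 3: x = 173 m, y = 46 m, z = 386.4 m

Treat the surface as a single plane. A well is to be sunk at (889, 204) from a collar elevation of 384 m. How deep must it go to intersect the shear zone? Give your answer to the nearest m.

Two edge vectors: Outcrop 1→Outcrop 2 = (-101, -578, 234.2), Outcrop 1→Outcrop 3 = (-354, -477, 224.8).
Normal n = (Outcrop 1→Outcrop 2) × (Outcrop 1→Outcrop 3) = (-18221, -60202, -156435).
So ∂z/∂x = −n_x/n_z = −0.11648 and ∂z/∂y = −n_y/n_z = −0.38484.
Intercept c from Outcrop 1: 161.6 + 61.38 + 201.27 = 424.25.
At (889, 204): z_contact = −103.5 − 78.5 + 424.25 = 242.2 m.
Depth below ground = 384 − 242.2 = 142 m.

142 m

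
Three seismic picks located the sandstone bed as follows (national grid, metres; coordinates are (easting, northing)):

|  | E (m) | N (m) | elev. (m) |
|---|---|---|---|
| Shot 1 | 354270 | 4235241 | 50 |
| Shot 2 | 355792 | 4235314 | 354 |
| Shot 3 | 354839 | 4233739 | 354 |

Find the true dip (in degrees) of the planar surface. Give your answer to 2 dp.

Let the plane be z = a·E + b·N + c.
Shot 2−Shot 1: 1522a + 73b = 304;  Shot 3−Shot 1: 569a − 1502b = 304.
Solving gives a = 0.20571, b = −0.12447.
Gradient magnitude |∇z| = √(a² + b²) = √(0.04232 + 0.01549) = 0.24043.
True dip = arctan(0.24043) = 13.52°, dipping toward WNW (azimuth ≈ 301°).

13.52°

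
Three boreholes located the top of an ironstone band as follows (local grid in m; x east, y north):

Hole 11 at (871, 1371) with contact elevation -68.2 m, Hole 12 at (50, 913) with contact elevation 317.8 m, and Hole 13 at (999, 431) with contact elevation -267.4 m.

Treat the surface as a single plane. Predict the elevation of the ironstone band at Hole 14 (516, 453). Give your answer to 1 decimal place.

-0.3 m

Let the plane be z = a·x + b·y + c.
Hole 12−Hole 11: −821a − 458b = 386;  Hole 13−Hole 11: 128a − 940b = −199.2.
Solving gives a = −0.546837, b = 0.137452.
Then c = -68.2 − a·871 − b·1371 = 219.65.
At (516, 453): z = −282.2 + 62.3 + 219.65 = -0.3 m.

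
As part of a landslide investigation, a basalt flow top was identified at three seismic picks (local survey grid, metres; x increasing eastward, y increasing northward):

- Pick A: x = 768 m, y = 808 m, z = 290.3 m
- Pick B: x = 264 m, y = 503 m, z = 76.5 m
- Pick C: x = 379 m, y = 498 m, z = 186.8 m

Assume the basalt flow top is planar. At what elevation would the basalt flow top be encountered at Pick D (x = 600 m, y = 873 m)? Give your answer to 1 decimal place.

81.6 m

Two edge vectors: Pick A→Pick B = (-504, -305, -213.8), Pick A→Pick C = (-389, -310, -103.5).
Normal n = (Pick A→Pick B) × (Pick A→Pick C) = (-34710.5, 31004.2, 37595).
So ∂z/∂x = −n_x/n_z = 0.92327 and ∂z/∂y = −n_y/n_z = −0.82469.
Intercept c from Pick A: 290.3 − 709.07 + 666.35 = 247.57.
At (600, 873): z = 554.0 − 720.0 + 247.57 = 81.6 m.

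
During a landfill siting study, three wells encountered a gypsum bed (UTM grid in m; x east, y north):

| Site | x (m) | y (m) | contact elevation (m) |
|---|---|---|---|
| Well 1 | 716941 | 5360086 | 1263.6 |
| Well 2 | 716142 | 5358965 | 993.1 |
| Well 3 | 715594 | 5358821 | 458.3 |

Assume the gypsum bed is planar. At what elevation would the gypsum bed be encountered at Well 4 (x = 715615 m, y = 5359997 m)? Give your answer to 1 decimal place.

-175.5 m

Two edge vectors: Well 1→Well 2 = (-799, -1121, -270.5), Well 1→Well 3 = (-1347, -1265, -805.3).
Normal n = (Well 1→Well 2) × (Well 1→Well 3) = (560558.8, -279071.2, -499252).
So ∂z/∂x = −n_x/n_z = 1.122797305 and ∂z/∂y = −n_y/n_z = −0.558978632.
Intercept c from Well 1: 1263.6 − 804979.42 + 2996173.54 = 2192457.72.
At (715615, 5359997): z = 803490.6 − 2996123.8 + 2192457.72 = -175.5 m.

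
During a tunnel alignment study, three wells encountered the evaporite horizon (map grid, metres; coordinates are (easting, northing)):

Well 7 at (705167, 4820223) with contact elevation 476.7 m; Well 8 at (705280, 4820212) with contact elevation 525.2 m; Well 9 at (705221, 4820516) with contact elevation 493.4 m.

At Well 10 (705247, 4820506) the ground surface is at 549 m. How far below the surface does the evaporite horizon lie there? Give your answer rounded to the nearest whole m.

44 m

Two edge vectors: Well 7→Well 8 = (113, -11, 48.5), Well 7→Well 9 = (54, 293, 16.7).
Normal n = (Well 7→Well 8) × (Well 7→Well 9) = (-14394.2, 731.9, 33703).
So ∂z/∂E = −n_x/n_z = 0.42708958 and ∂z/∂N = −n_y/n_z = −0.02171617.
Intercept c from Well 7: 476.7 − 301169.48 + 104676.77 = −196016.00.
At (705247, 4820506): z_contact = 301203.6 − 104682.9 − 196016.00 = 504.7 m.
Depth below ground = 549 − 504.7 = 44 m.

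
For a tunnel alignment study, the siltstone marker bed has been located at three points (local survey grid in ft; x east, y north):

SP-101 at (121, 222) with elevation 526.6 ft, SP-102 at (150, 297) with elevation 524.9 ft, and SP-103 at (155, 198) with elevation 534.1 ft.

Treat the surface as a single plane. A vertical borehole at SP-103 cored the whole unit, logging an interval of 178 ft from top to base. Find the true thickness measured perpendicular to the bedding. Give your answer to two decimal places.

175.13 ft

Two edge vectors: SP-101→SP-102 = (29, 75, -1.7), SP-101→SP-103 = (34, -24, 7.5).
Normal n = (SP-101→SP-102) × (SP-101→SP-103) = (521.7, -275.3, -3246).
So ∂z/∂x = −n_x/n_z = 0.16072 and ∂z/∂y = −n_y/n_z = −0.08481.
|∇z| = √(a²+b²) = 0.18173, so dip δ = arctan(0.18173) = 10.30°.
True thickness = vertical thickness × cos δ = 178 × cos 10.30° = 175.13 ft.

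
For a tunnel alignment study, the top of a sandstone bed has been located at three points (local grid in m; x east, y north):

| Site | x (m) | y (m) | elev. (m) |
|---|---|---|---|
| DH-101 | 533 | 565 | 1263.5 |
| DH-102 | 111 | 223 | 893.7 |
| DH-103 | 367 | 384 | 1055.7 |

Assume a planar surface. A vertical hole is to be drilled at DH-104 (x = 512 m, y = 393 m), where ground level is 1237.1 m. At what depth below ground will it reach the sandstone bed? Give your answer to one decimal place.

Let the plane be z = a·x + b·y + c.
DH-102−DH-101: −422a − 342b = −369.8;  DH-103−DH-101: −166a − 181b = −207.8.
Solving gives a = −0.21080, b = 1.34140.
Then c = 1263.5 − a·533 − b·565 = 617.97.
At (512, 393): z_contact = −107.93 + 527.17 + 617.97 = 1037.21 m.
Depth below ground = 1237.1 − 1037.21 = 199.9 m.

199.9 m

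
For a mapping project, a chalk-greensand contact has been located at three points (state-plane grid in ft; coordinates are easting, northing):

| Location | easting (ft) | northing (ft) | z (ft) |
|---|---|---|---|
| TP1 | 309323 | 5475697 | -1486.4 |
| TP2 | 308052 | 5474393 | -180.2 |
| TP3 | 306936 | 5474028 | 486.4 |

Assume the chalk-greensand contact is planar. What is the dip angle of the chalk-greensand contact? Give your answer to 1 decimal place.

Let the plane be z = a·easting + b·northing + c.
TP2−TP1: −1271a − 1304b = 1306.2;  TP3−TP1: −2387a − 1669b = 1972.8.
Solving gives a = −0.39591, b = −0.61580.
Gradient magnitude |∇z| = √(a² + b²) = √(0.15674 + 0.37921) = 0.73209.
True dip = arctan(0.73209) = 36.2°, dipping toward NNE (azimuth ≈ 033°).

36.2°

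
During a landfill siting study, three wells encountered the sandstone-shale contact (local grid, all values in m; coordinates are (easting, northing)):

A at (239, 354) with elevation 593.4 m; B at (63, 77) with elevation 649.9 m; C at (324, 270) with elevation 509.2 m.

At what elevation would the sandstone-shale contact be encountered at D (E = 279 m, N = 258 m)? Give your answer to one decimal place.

Two edge vectors: A→B = (-176, -277, 56.5), A→C = (85, -84, -84.2).
Normal n = (A→B) × (A→C) = (28069.4, -10016.7, 38329).
So ∂z/∂E = −n_x/n_z = −0.73233 and ∂z/∂N = −n_y/n_z = 0.26133.
Intercept c from A: 593.4 + 175.03 − 92.51 = 675.91.
At (279, 258): z = −204.3 + 67.4 + 675.91 = 539.0 m.

539.0 m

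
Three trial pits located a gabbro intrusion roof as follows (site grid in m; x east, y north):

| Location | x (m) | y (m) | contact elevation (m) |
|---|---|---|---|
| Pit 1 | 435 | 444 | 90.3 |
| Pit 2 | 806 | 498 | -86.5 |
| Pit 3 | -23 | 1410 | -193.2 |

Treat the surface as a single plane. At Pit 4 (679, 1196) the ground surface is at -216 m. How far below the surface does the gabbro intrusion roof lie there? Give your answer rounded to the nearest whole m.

Two edge vectors: Pit 1→Pit 2 = (371, 54, -176.8), Pit 1→Pit 3 = (-458, 966, -283.5).
Normal n = (Pit 1→Pit 2) × (Pit 1→Pit 3) = (155479.8, 186152.9, 383118).
So ∂z/∂x = −n_x/n_z = −0.40583 and ∂z/∂y = −n_y/n_z = −0.48589.
Intercept c from Pit 1: 90.3 + 176.53 + 215.73 = 482.57.
At (679, 1196): z_contact = −275.6 − 581.1 + 482.57 = -374.1 m.
Depth below ground = -216 − (-374.1) = 158 m.

158 m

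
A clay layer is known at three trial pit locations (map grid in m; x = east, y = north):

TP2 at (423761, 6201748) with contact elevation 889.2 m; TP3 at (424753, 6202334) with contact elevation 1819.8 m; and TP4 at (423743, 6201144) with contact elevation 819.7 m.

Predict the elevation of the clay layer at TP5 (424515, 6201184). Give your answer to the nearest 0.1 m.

Let the plane be z = a·x + b·y + c.
TP3−TP2: 992a + 586b = 930.6;  TP4−TP2: −18a − 604b = −69.5.
Solving gives a = 0.885724916, b = 0.088670450.
Then c = 889.2 − a·423761 − b·6201748 = −924358.26.
At (424515, 6201184): z = 376003.5 + 549861.8 − 924358.26 = 1507.0 m.

1507.0 m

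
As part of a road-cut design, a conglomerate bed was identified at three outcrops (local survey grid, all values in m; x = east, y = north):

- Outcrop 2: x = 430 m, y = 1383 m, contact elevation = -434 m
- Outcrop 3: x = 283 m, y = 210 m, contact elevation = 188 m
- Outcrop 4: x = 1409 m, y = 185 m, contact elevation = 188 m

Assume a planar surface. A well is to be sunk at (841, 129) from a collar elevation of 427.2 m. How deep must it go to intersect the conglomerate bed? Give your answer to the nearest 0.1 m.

202.9 m

Let the plane be z = a·x + b·y + c.
Outcrop 3−Outcrop 2: −147a − 1173b = 622;  Outcrop 4−Outcrop 2: 979a − 1198b = 622.
Solving gives a = −0.011741, b = −0.528793.
Then c = -434 − a·430 − b·1383 = 302.37.
At (841, 129): z_contact = −9.87 − 68.21 + 302.37 = 224.28 m.
Depth below ground = 427.2 − 224.28 = 202.9 m.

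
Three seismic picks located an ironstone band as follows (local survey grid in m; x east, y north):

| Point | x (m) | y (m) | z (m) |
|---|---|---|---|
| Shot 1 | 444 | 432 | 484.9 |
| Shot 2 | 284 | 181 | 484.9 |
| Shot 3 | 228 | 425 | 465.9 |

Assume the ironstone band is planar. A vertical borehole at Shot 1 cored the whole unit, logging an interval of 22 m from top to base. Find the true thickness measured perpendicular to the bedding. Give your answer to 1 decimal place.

21.9 m

Two edge vectors: Shot 1→Shot 2 = (-160, -251, 0), Shot 1→Shot 3 = (-216, -7, -19).
Normal n = (Shot 1→Shot 2) × (Shot 1→Shot 3) = (4769, -3040, -53096).
So ∂z/∂x = −n_x/n_z = 0.08982 and ∂z/∂y = −n_y/n_z = −0.05725.
|∇z| = √(a²+b²) = 0.10652, so dip δ = arctan(0.10652) = 6.08°.
True thickness = vertical thickness × cos δ = 22 × cos 6.08° = 21.9 m.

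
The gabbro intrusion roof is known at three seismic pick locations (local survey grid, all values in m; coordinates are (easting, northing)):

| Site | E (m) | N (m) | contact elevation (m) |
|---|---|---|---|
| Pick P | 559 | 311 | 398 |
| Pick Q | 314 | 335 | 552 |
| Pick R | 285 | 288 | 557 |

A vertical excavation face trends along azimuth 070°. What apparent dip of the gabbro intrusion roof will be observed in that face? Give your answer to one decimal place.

Let the plane be z = a·E + b·N + c.
Pick Q−Pick P: −245a + 24b = 154;  Pick R−Pick P: −274a − 23b = 159.
Solving gives a = −0.60257, b = 0.26542.
Unit vector along 070° is (sin 70°, cos 70°) = (0.9397, 0.3420).
Slope in that direction = a·(0.9397) + b·(0.3420) = −0.47545.
Apparent dip = arctan|0.47545| = 25.4° (true dip is 33.4°, so apparent ≤ true as expected).

25.4°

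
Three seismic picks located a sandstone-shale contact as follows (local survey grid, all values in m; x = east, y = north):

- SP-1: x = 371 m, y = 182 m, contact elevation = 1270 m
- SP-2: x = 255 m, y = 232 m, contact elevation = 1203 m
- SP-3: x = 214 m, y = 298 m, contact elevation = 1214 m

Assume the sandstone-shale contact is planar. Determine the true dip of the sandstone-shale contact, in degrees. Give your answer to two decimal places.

Let the plane be z = a·x + b·y + c.
SP-2−SP-1: −116a + 50b = −67;  SP-3−SP-1: −157a + 116b = −56.
Solving gives a = 0.88691, b = 0.71762.
Gradient magnitude |∇z| = √(a² + b²) = √(0.78660 + 0.51498) = 1.14087.
True dip = arctan(1.14087) = 48.76°, dipping toward SW (azimuth ≈ 231°).

48.76°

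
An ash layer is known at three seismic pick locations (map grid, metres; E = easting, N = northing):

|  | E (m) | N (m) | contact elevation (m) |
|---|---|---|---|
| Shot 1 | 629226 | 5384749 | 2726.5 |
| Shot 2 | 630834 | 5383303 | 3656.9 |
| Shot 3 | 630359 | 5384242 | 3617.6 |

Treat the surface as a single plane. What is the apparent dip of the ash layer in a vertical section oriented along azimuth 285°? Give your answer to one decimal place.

40.0°

Two edge vectors: Shot 1→Shot 2 = (1608, -1446, 930.4), Shot 1→Shot 3 = (1133, -507, 891.1).
Normal n = (Shot 1→Shot 2) × (Shot 1→Shot 3) = (-816817.8, -378745.6, 823062).
So ∂z/∂E = −n_x/n_z = 0.99241 and ∂z/∂N = −n_y/n_z = 0.46017.
Unit vector along 285° is (sin 285°, cos 285°) = (-0.9659, 0.2588).
Slope in that direction = a·(-0.9659) + b·(0.2588) = −0.83950.
Apparent dip = arctan|0.83950| = 40.0° (true dip is 47.6°, so apparent ≤ true as expected).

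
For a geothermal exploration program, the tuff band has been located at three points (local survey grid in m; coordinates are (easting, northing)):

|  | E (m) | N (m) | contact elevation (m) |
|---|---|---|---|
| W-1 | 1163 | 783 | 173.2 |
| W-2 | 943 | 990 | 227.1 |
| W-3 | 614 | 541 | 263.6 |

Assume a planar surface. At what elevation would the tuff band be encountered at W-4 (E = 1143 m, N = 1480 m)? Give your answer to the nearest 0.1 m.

Two edge vectors: W-1→W-2 = (-220, 207, 53.9), W-1→W-3 = (-549, -242, 90.4).
Normal n = (W-1→W-2) × (W-1→W-3) = (31756.6, -9703.1, 166883).
So ∂z/∂E = −n_x/n_z = −0.190293 and ∂z/∂N = −n_y/n_z = 0.058143.
Intercept c from W-1: 173.2 + 221.31 − 45.53 = 348.98.
At (1143, 1480): z = −217.5 + 86.1 + 348.98 = 217.5 m.

217.5 m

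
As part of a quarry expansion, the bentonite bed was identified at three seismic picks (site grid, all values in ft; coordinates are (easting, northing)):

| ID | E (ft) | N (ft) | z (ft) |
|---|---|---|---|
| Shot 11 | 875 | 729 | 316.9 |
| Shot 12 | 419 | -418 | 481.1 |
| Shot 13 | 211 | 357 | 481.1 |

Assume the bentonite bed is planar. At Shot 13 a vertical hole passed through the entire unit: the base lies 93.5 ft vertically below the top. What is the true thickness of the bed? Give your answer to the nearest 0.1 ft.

91.3 ft

Let the plane be z = a·E + b·N + c.
Shot 12−Shot 11: −456a − 1147b = 164.2;  Shot 13−Shot 11: −664a − 372b = 164.2.
Solving gives a = −0.21497, b = −0.05769.
|∇z| = √(a²+b²) = 0.22257, so dip δ = arctan(0.22257) = 12.55°.
True thickness = vertical thickness × cos δ = 93.5 × cos 12.55° = 91.3 ft.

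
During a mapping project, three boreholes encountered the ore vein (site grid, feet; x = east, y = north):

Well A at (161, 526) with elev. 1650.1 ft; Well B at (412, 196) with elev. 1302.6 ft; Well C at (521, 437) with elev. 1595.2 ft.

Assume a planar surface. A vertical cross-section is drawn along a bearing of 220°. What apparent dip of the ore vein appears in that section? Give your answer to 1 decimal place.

44.1°

Two edge vectors: Well A→Well B = (251, -330, -347.5), Well A→Well C = (360, -89, -54.9).
Normal n = (Well A→Well B) × (Well A→Well C) = (-12810.5, -111320.1, 96461).
So ∂z/∂x = −n_x/n_z = 0.13280 and ∂z/∂y = −n_y/n_z = 1.15404.
Unit vector along 220° is (sin 220°, cos 220°) = (-0.6428, -0.7660).
Slope in that direction = a·(-0.6428) + b·(-0.7660) = −0.96941.
Apparent dip = arctan|0.96941| = 44.1° (true dip is 49.3°, so apparent ≤ true as expected).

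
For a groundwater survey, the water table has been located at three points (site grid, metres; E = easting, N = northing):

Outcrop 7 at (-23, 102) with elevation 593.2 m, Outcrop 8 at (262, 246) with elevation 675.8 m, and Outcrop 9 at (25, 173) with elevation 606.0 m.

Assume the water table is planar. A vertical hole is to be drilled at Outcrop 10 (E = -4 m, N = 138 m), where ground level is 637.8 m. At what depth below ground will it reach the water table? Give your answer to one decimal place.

Let the plane be z = a·E + b·N + c.
Outcrop 8−Outcrop 7: 285a + 144b = 82.6;  Outcrop 9−Outcrop 7: 48a + 71b = 12.8.
Solving gives a = 0.30184, b = −0.02378.
Then c = 593.2 − a·-23 − b·102 = 602.57.
At (-4, 138): z_contact = −1.21 − 3.28 + 602.57 = 598.08 m.
Depth below ground = 637.8 − 598.08 = 39.7 m.

39.7 m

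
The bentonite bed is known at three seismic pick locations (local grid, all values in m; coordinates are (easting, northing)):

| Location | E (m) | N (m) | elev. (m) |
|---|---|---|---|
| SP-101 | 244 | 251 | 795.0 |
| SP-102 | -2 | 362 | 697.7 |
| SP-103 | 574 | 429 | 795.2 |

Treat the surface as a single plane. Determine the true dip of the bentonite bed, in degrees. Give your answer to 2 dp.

Let the plane be z = a·E + b·N + c.
SP-102−SP-101: −246a + 111b = −97.3;  SP-103−SP-101: 330a + 178b = 0.2.
Solving gives a = 0.21564, b = −0.39866.
Gradient magnitude |∇z| = √(a² + b²) = √(0.04650 + 0.15893) = 0.45325.
True dip = arctan(0.45325) = 24.38°, dipping toward NNW (azimuth ≈ 332°).

24.38°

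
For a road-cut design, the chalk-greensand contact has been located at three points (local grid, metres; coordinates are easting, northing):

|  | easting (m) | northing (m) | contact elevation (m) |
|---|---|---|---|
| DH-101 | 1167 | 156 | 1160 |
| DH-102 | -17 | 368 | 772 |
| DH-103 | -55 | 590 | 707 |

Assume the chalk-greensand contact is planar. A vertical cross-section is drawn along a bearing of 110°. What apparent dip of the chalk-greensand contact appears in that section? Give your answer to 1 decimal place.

Two edge vectors: DH-101→DH-102 = (-1184, 212, -388), DH-101→DH-103 = (-1222, 434, -453).
Normal n = (DH-101→DH-102) × (DH-101→DH-103) = (72356, -62216, -254792).
So ∂z/∂easting = −n_x/n_z = 0.28398 and ∂z/∂northing = −n_y/n_z = −0.24418.
Unit vector along 110° is (sin 110°, cos 110°) = (0.9397, -0.3420).
Slope in that direction = a·(0.9397) + b·(-0.3420) = 0.35037.
Apparent dip = arctan|0.35037| = 19.3° (true dip is 20.5°, so apparent ≤ true as expected).

19.3°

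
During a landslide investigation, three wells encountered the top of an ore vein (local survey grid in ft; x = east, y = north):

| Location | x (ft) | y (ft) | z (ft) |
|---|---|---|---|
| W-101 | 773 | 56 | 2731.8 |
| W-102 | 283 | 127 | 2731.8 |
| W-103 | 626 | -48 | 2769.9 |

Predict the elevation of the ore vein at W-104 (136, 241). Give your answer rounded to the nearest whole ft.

2704 ft

Let the plane be z = a·x + b·y + c.
W-102−W-101: −490a + 71b = 0;  W-103−W-101: −147a − 104b = 38.1.
Solving gives a = −0.04406, b = −0.30407.
Then c = 2731.8 − a·773 − b·56 = 2782.89.
At (136, 241): z = −6.0 − 73.3 + 2782.89 = 2703.6 ft.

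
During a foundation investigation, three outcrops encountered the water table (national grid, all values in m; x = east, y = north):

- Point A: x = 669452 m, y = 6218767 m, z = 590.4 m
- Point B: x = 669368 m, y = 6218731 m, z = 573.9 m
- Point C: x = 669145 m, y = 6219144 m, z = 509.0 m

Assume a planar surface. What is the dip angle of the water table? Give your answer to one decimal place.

Two edge vectors: Point A→Point B = (-84, -36, -16.5), Point A→Point C = (-307, 377, -81.4).
Normal n = (Point A→Point B) × (Point A→Point C) = (9150.9, -1772.1, -42720).
So ∂z/∂x = −n_x/n_z = 0.21421 and ∂z/∂y = −n_y/n_z = −0.04148.
Gradient magnitude |∇z| = √(a² + b²) = √(0.04588 + 0.00172) = 0.21819.
True dip = arctan(0.21819) = 12.3°, dipping toward W (azimuth ≈ 281°).

12.3°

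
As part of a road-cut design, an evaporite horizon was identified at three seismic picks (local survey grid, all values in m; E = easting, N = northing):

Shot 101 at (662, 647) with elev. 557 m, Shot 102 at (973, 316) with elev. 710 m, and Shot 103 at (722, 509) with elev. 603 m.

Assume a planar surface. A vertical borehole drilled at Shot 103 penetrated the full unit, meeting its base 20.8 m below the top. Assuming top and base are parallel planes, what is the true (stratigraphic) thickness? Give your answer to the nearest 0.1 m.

19.7 m

Let the plane be z = a·E + b·N + c.
Shot 102−Shot 101: 311a − 331b = 153;  Shot 103−Shot 101: 60a − 138b = 46.
Solving gives a = 0.25536, b = −0.22231.
|∇z| = √(a²+b²) = 0.33857, so dip δ = arctan(0.33857) = 18.70°.
True thickness = vertical thickness × cos δ = 20.8 × cos 18.70° = 19.7 m.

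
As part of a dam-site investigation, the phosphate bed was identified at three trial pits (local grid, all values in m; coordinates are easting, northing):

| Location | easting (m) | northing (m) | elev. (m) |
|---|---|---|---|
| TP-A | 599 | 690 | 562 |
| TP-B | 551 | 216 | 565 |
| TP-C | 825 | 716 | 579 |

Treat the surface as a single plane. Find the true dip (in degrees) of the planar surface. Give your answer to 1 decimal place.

Let the plane be z = a·easting + b·northing + c.
TP-B−TP-A: −48a − 474b = 3;  TP-C−TP-A: 226a + 26b = 17.
Solving gives a = 0.07684, b = −0.01411.
Gradient magnitude |∇z| = √(a² + b²) = √(0.00591 + 0.00020) = 0.07813.
True dip = arctan(0.07813) = 4.5°, dipping toward W (azimuth ≈ 280°).

4.5°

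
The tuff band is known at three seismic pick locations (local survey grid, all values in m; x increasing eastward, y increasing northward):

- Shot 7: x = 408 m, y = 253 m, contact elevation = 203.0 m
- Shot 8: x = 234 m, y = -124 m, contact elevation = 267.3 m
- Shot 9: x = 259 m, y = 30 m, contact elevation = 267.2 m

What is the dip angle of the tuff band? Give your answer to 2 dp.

Let the plane be z = a·x + b·y + c.
Shot 8−Shot 7: −174a − 377b = 64.3;  Shot 9−Shot 7: −149a − 223b = 64.2.
Solving gives a = −0.56787, b = 0.09154.
Gradient magnitude |∇z| = √(a² + b²) = √(0.32248 + 0.00838) = 0.57520.
True dip = arctan(0.57520) = 29.91°, dipping toward E (azimuth ≈ 099°).

29.91°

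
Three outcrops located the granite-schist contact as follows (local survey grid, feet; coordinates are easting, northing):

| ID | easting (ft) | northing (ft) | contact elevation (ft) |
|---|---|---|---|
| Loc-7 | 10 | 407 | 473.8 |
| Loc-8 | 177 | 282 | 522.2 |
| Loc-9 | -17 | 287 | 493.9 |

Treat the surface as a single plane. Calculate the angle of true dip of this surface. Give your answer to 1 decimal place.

Two edge vectors: Loc-7→Loc-8 = (167, -125, 48.4), Loc-7→Loc-9 = (-27, -120, 20.1).
Normal n = (Loc-7→Loc-8) × (Loc-7→Loc-9) = (3295.5, -4663.5, -23415).
So ∂z/∂easting = −n_x/n_z = 0.14074 and ∂z/∂northing = −n_y/n_z = −0.19917.
Gradient magnitude |∇z| = √(a² + b²) = √(0.01981 + 0.03967) = 0.24388.
True dip = arctan(0.24388) = 13.7°, dipping toward NW (azimuth ≈ 325°).

13.7°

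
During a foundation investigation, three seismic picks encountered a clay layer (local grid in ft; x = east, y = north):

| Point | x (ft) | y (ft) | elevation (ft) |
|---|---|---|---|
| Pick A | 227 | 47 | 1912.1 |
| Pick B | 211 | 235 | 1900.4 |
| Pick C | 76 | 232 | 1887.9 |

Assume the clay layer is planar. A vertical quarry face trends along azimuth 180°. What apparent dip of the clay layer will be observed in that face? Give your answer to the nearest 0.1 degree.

Let the plane be z = a·x + b·y + c.
Pick B−Pick A: −16a + 188b = −11.7;  Pick C−Pick A: −151a + 185b = −24.2.
Solving gives a = 0.09380, b = −0.05425.
Unit vector along 180° is (sin 180°, cos 180°) = (0.0000, -1.0000).
Slope in that direction = a·(0.0000) + b·(-1.0000) = 0.05425.
Apparent dip = arctan|0.05425| = 3.1° (true dip is 6.2°, so apparent ≤ true as expected).

3.1°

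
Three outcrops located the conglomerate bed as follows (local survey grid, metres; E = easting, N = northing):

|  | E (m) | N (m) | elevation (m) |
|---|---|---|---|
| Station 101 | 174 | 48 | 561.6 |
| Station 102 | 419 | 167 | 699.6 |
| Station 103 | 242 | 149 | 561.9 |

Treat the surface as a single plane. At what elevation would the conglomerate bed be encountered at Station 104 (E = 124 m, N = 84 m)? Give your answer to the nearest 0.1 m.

Let the plane be z = a·E + b·N + c.
Station 102−Station 101: 245a + 119b = 138;  Station 103−Station 101: 68a + 101b = 0.3.
Solving gives a = 0.83482, b = −0.55909.
Then c = 561.6 − a·174 − b·48 = 443.18.
At (124, 84): z = 103.5 − 47.0 + 443.18 = 499.7 m.

499.7 m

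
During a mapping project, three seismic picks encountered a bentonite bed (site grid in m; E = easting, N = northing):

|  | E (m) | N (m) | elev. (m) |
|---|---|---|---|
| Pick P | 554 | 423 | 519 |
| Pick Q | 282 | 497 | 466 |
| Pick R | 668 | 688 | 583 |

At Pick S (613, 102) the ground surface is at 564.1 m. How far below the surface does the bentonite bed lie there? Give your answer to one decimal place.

Two edge vectors: Pick P→Pick Q = (-272, 74, -53), Pick P→Pick R = (114, 265, 64).
Normal n = (Pick P→Pick Q) × (Pick P→Pick R) = (18781, 11366, -80516).
So ∂z/∂E = −n_x/n_z = 0.23326 and ∂z/∂N = −n_y/n_z = 0.14116.
Intercept c from Pick P: 519 − 129.22 − 59.71 = 330.06.
At (613, 102): z_contact = 142.99 + 14.40 + 330.06 = 487.45 m.
Depth below ground = 564.1 − 487.45 = 76.7 m.

76.7 m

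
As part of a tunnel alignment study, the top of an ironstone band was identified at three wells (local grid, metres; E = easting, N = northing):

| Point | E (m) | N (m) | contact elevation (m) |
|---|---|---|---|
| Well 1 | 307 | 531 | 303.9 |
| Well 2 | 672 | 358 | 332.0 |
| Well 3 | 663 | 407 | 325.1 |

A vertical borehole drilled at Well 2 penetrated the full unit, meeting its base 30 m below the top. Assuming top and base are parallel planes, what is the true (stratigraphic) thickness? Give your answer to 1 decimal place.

29.7 m

Two edge vectors: Well 1→Well 2 = (365, -173, 28.1), Well 1→Well 3 = (356, -124, 21.2).
Normal n = (Well 1→Well 2) × (Well 1→Well 3) = (-183.2, 2265.6, 16328).
So ∂z/∂E = −n_x/n_z = 0.01122 and ∂z/∂N = −n_y/n_z = −0.13876.
|∇z| = √(a²+b²) = 0.13921, so dip δ = arctan(0.13921) = 7.93°.
True thickness = vertical thickness × cos δ = 30 × cos 7.93° = 29.7 m.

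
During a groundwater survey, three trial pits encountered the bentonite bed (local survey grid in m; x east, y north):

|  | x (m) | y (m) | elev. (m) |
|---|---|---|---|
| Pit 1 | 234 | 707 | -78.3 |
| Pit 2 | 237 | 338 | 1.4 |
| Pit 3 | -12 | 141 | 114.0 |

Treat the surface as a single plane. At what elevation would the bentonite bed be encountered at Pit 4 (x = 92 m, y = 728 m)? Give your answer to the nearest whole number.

-43 m

Let the plane be z = a·x + b·y + c.
Pit 2−Pit 1: 3a − 369b = 79.7;  Pit 3−Pit 1: −246a − 566b = 192.3.
Solving gives a = −0.27953, b = −0.21826.
Then c = -78.3 − a·234 − b·707 = 141.42.
At (92, 728): z = −25.7 − 158.9 + 141.42 = -43.2 m.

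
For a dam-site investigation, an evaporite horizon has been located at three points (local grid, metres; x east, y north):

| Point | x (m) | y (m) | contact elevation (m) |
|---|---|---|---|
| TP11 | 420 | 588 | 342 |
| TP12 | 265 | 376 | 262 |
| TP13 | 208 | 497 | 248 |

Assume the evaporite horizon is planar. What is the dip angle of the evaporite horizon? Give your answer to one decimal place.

22.7°

Let the plane be z = a·x + b·y + c.
TP12−TP11: −155a − 212b = −80;  TP13−TP11: −212a − 91b = −94.
Solving gives a = 0.41013, b = 0.07750.
Gradient magnitude |∇z| = √(a² + b²) = √(0.16821 + 0.00601) = 0.41739.
True dip = arctan(0.41739) = 22.7°, dipping toward W (azimuth ≈ 259°).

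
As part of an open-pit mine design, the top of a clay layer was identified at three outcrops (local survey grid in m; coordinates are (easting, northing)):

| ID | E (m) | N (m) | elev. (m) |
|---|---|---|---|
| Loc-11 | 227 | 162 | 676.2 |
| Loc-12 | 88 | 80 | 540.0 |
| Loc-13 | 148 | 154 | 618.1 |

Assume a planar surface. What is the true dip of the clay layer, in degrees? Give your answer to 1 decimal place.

Two edge vectors: Loc-11→Loc-12 = (-139, -82, -136.2), Loc-11→Loc-13 = (-79, -8, -58.1).
Normal n = (Loc-11→Loc-12) × (Loc-11→Loc-13) = (3674.6, 2683.9, -5366).
So ∂z/∂E = −n_x/n_z = 0.68479 and ∂z/∂N = −n_y/n_z = 0.50017.
Gradient magnitude |∇z| = √(a² + b²) = √(0.46894 + 0.25017) = 0.84800.
True dip = arctan(0.84800) = 40.3°, dipping toward SW (azimuth ≈ 234°).

40.3°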